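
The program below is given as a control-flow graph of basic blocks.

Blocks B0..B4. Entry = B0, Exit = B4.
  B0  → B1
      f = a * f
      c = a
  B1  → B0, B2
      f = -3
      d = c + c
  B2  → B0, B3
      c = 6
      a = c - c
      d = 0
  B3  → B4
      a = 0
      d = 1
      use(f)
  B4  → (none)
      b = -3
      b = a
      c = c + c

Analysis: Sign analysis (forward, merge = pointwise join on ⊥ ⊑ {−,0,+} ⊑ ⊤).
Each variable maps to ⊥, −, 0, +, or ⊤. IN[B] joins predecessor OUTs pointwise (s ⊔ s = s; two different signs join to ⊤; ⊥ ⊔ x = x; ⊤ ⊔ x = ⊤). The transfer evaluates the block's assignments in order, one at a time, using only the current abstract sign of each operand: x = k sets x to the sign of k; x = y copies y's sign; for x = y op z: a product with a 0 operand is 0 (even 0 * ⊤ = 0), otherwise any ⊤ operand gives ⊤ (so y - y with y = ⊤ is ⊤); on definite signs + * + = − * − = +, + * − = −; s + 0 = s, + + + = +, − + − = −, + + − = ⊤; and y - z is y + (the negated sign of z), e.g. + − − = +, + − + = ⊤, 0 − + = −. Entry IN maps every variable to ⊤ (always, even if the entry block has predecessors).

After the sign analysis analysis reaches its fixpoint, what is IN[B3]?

Answer: {a: ⊤, b: ⊤, c: +, d: 0, e: ⊤, f: -}

Derivation:
Converged values:
  B0: | IN=(all ⊤) | OUT=(all ⊤)
  B1: | IN=(all ⊤) | OUT={f:-; rest ⊤}
  B2: | IN={f:-; rest ⊤} | OUT={c:+, d:0, f:-; rest ⊤}
  B3: | IN={c:+, d:0, f:-; rest ⊤} | OUT={a:0, c:+, d:+, f:-; rest ⊤}
  B4: | IN={a:0, c:+, d:+, f:-; rest ⊤} | OUT={a:0, b:0, c:+, d:+, f:-; rest ⊤}

Merge at B3: IN[B3] = OUT[B2] = {a: ⊤, b: ⊤, c: +, d: 0, e: ⊤, f: -}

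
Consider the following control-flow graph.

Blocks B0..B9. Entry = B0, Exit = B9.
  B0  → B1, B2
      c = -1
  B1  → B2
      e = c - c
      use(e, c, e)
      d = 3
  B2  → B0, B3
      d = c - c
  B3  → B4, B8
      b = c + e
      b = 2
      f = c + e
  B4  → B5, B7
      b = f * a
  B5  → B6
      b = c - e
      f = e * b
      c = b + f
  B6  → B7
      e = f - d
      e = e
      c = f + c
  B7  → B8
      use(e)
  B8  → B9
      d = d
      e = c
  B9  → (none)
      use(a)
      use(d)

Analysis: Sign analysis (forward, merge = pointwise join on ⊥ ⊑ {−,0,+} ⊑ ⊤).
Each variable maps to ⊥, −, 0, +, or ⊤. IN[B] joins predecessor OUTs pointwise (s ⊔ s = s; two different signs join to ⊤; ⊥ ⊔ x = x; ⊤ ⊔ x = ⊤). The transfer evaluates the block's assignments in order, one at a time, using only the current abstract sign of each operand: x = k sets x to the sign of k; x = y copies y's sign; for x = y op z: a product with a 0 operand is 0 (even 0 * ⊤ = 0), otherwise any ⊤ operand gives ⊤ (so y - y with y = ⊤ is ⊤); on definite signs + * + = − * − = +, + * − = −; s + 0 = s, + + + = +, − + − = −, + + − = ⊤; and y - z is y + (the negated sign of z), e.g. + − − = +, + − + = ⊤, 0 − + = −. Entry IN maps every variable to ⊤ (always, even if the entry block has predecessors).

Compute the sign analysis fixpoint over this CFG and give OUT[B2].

Converged values:
  B0:  IN=(all ⊤)  OUT={c:-; rest ⊤}
  B1:  IN={c:-; rest ⊤}  OUT={c:-, d:+; rest ⊤}
  B2:  IN={c:-; rest ⊤}  OUT={c:-; rest ⊤}
  B3:  IN={c:-; rest ⊤}  OUT={b:+, c:-; rest ⊤}
  B4:  IN={b:+, c:-; rest ⊤}  OUT={c:-; rest ⊤}
  B5:  IN={c:-; rest ⊤}  OUT=(all ⊤)
  B6:  IN=(all ⊤)  OUT=(all ⊤)
  B7:  IN=(all ⊤)  OUT=(all ⊤)
  B8:  IN=(all ⊤)  OUT=(all ⊤)
  B9:  IN=(all ⊤)  OUT=(all ⊤)

Merge at B2: IN[B2] = OUT[B0] ⊔ OUT[B1] = {a: ⊤, b: ⊤, c: -, d: ⊤, e: ⊤, f: ⊤}
Applying B2's transfer function to that IN value gives OUT[B2] (row B2 above).

Answer: {a: ⊤, b: ⊤, c: -, d: ⊤, e: ⊤, f: ⊤}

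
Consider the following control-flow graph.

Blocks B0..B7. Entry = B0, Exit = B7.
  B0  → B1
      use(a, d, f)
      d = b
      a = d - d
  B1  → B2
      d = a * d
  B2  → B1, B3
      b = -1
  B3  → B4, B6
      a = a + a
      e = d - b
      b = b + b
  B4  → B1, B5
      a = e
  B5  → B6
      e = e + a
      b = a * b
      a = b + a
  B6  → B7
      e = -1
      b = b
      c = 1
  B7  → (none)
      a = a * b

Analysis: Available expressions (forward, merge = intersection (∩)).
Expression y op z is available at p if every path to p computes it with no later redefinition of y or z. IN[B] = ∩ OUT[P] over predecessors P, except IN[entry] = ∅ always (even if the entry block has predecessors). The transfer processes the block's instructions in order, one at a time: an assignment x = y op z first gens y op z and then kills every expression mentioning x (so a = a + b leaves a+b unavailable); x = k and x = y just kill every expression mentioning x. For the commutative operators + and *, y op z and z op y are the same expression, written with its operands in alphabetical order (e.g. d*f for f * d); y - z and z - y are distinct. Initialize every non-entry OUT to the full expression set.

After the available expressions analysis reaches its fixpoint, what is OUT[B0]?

Fixpoint table:
  B0:   IN={}   OUT={d-d}
  B1:   IN={}   OUT={}
  B2:   IN={}   OUT={}
  B3:   IN={}   OUT={}
  B4:   IN={}   OUT={}
  B5:   IN={}   OUT={}
  B6:   IN={}   OUT={}
  B7:   IN={}   OUT={}

B0 is the boundary node: IN[B0] = {}
Applying B0's transfer function to that IN value gives OUT[B0] (row B0 above).

Answer: {d-d}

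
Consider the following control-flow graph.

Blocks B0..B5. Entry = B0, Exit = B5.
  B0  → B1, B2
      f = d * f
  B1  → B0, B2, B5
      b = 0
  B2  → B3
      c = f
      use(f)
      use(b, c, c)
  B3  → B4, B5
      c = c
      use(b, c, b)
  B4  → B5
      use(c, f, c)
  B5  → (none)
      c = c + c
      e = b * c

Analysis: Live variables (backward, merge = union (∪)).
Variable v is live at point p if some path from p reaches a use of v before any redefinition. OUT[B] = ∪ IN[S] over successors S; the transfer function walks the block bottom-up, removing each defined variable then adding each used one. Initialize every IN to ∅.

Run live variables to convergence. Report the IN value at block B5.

Converged values:
  B0: | IN={b, c, d, f} | OUT={b, c, d, f}
  B1: | IN={c, d, f} | OUT={b, c, d, f}
  B2: | IN={b, f} | OUT={b, c, f}
  B3: | IN={b, c, f} | OUT={b, c, f}
  B4: | IN={b, c, f} | OUT={b, c}
  B5: | IN={b, c} | OUT={}

B5 is the boundary node: OUT[B5] = {}
Applying B5's transfer function to that OUT value gives IN[B5] (row B5 above).

Answer: {b, c}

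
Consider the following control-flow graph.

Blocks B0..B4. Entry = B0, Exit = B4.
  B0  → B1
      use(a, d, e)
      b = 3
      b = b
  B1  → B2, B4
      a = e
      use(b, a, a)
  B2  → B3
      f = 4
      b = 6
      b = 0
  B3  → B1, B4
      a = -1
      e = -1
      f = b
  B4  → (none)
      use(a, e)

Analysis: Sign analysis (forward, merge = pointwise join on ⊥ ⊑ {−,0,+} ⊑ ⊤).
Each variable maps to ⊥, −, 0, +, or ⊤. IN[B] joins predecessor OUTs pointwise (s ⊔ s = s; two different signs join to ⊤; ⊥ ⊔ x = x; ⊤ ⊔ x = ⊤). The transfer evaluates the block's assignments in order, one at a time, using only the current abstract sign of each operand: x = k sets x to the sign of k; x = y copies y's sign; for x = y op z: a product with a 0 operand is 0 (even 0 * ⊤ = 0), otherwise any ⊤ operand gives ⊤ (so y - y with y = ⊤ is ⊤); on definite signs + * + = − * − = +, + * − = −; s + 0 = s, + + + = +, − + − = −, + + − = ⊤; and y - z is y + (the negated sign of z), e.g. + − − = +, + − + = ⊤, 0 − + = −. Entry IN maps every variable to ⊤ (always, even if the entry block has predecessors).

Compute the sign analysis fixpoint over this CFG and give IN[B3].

Answer: {a: ⊤, b: 0, c: ⊤, d: ⊤, e: ⊤, f: +}

Trace:
Per-block solution:
  B0:   IN=(all ⊤)   OUT={b:+; rest ⊤}
  B1:   IN=(all ⊤)   OUT=(all ⊤)
  B2:   IN=(all ⊤)   OUT={b:0, f:+; rest ⊤}
  B3:   IN={b:0, f:+; rest ⊤}   OUT={a:-, b:0, e:-, f:0; rest ⊤}
  B4:   IN=(all ⊤)   OUT=(all ⊤)

Merge at B3: IN[B3] = OUT[B2] = {a: ⊤, b: 0, c: ⊤, d: ⊤, e: ⊤, f: +}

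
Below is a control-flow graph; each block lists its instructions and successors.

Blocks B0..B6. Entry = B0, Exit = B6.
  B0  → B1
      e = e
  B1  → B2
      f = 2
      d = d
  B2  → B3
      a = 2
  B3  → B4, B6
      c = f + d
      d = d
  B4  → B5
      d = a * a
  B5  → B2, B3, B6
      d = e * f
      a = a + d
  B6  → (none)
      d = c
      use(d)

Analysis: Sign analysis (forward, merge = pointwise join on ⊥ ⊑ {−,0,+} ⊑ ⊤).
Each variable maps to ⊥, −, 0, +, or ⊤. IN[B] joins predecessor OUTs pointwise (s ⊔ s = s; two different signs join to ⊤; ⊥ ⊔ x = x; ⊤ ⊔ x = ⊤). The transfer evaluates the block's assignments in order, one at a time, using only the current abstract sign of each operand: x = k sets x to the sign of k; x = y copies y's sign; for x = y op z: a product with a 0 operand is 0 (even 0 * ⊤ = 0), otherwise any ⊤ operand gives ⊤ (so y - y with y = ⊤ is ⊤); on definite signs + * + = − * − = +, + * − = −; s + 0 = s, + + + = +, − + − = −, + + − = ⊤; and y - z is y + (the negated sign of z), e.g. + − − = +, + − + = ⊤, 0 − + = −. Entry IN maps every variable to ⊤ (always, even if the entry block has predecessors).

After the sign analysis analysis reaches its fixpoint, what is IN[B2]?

Per-block solution:
  B0:  IN=(all ⊤)  OUT=(all ⊤)
  B1:  IN=(all ⊤)  OUT={f:+; rest ⊤}
  B2:  IN={f:+; rest ⊤}  OUT={a:+, f:+; rest ⊤}
  B3:  IN={f:+; rest ⊤}  OUT={f:+; rest ⊤}
  B4:  IN={f:+; rest ⊤}  OUT={f:+; rest ⊤}
  B5:  IN={f:+; rest ⊤}  OUT={f:+; rest ⊤}
  B6:  IN={f:+; rest ⊤}  OUT={f:+; rest ⊤}

Merge at B2: IN[B2] = OUT[B1] ⊔ OUT[B5] = {a: ⊤, b: ⊤, c: ⊤, d: ⊤, e: ⊤, f: +}

Answer: {a: ⊤, b: ⊤, c: ⊤, d: ⊤, e: ⊤, f: +}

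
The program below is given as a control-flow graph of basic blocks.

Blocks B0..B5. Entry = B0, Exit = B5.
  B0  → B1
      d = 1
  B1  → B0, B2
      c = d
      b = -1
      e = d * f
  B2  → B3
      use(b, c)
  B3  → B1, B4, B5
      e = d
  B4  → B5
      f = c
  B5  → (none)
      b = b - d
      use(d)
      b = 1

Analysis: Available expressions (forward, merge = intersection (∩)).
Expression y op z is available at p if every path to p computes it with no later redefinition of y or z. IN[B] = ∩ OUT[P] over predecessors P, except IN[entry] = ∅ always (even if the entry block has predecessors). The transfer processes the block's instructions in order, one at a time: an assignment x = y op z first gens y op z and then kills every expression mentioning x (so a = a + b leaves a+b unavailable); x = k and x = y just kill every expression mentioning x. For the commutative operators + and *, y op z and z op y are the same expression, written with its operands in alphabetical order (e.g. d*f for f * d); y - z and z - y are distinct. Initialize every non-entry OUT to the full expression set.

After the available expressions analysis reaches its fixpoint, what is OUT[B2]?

Answer: {d*f}

Derivation:
Fixpoint table:
  B0:  IN={}  OUT={}
  B1:  IN={}  OUT={d*f}
  B2:  IN={d*f}  OUT={d*f}
  B3:  IN={d*f}  OUT={d*f}
  B4:  IN={d*f}  OUT={}
  B5:  IN={}  OUT={}

Merge at B2: IN[B2] = OUT[B1] = {d*f}
Applying B2's transfer function to that IN value gives OUT[B2] (row B2 above).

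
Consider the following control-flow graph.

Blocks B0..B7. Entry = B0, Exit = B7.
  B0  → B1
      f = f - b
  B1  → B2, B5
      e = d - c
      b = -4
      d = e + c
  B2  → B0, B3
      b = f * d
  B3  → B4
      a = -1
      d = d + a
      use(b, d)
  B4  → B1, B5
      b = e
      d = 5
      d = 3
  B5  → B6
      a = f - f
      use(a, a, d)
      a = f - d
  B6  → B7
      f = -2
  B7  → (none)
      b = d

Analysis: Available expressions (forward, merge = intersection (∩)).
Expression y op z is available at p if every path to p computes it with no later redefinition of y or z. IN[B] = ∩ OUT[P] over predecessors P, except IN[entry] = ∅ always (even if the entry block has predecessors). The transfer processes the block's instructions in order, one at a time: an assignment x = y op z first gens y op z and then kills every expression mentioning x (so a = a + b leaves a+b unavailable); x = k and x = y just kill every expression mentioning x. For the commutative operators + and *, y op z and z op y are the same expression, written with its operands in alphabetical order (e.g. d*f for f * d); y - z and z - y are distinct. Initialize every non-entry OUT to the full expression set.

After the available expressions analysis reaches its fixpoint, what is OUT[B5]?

Fixpoint table:
  B0:  IN={}  OUT={}
  B1:  IN={}  OUT={c+e}
  B2:  IN={c+e}  OUT={c+e, d*f}
  B3:  IN={c+e, d*f}  OUT={c+e}
  B4:  IN={c+e}  OUT={c+e}
  B5:  IN={c+e}  OUT={c+e, f-d, f-f}
  B6:  IN={c+e, f-d, f-f}  OUT={c+e}
  B7:  IN={c+e}  OUT={c+e}

Merge at B5: IN[B5] = OUT[B1] ∩ OUT[B4] = {c+e}
Applying B5's transfer function to that IN value gives OUT[B5] (row B5 above).

Answer: {c+e, f-d, f-f}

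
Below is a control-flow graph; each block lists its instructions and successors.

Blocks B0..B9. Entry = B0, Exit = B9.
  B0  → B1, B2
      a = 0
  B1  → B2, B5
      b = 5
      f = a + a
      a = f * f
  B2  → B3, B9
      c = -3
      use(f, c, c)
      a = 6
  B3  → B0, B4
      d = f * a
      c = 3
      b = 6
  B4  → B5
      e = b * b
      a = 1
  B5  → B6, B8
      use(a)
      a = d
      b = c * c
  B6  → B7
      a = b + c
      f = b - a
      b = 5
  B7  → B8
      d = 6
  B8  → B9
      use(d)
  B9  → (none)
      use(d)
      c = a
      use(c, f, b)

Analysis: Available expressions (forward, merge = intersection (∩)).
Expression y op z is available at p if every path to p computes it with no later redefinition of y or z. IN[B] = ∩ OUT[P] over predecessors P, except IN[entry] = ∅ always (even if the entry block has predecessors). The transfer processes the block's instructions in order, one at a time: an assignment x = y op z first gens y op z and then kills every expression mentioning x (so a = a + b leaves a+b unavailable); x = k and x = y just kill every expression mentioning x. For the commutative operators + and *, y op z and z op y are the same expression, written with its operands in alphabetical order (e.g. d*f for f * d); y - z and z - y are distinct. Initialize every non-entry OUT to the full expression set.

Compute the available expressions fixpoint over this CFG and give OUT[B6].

Per-block solution:
  B0: | IN={} | OUT={}
  B1: | IN={} | OUT={f*f}
  B2: | IN={} | OUT={}
  B3: | IN={} | OUT={a*f}
  B4: | IN={a*f} | OUT={b*b}
  B5: | IN={} | OUT={c*c}
  B6: | IN={c*c} | OUT={c*c}
  B7: | IN={c*c} | OUT={c*c}
  B8: | IN={c*c} | OUT={c*c}
  B9: | IN={} | OUT={}

Merge at B6: IN[B6] = OUT[B5] = {c*c}
Applying B6's transfer function to that IN value gives OUT[B6] (row B6 above).

Answer: {c*c}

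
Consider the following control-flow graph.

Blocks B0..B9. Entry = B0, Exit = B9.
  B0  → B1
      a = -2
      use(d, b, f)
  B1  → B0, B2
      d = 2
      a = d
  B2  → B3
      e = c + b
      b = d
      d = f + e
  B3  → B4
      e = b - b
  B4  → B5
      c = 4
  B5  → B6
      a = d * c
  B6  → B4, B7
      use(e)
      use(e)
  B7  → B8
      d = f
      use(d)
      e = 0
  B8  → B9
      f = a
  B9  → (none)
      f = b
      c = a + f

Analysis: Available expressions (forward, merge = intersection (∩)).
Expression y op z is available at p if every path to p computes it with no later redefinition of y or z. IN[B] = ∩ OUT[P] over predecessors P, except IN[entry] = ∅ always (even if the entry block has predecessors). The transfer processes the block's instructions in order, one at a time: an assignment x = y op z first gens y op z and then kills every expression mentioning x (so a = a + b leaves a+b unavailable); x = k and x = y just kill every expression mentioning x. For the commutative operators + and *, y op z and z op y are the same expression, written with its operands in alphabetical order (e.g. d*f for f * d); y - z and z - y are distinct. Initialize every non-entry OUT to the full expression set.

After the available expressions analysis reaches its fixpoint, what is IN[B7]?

Answer: {b-b, c*d}

Derivation:
Fixpoint table:
  B0: | IN={} | OUT={}
  B1: | IN={} | OUT={}
  B2: | IN={} | OUT={e+f}
  B3: | IN={e+f} | OUT={b-b}
  B4: | IN={b-b} | OUT={b-b}
  B5: | IN={b-b} | OUT={b-b, c*d}
  B6: | IN={b-b, c*d} | OUT={b-b, c*d}
  B7: | IN={b-b, c*d} | OUT={b-b}
  B8: | IN={b-b} | OUT={b-b}
  B9: | IN={b-b} | OUT={a+f, b-b}

Merge at B7: IN[B7] = OUT[B6] = {b-b, c*d}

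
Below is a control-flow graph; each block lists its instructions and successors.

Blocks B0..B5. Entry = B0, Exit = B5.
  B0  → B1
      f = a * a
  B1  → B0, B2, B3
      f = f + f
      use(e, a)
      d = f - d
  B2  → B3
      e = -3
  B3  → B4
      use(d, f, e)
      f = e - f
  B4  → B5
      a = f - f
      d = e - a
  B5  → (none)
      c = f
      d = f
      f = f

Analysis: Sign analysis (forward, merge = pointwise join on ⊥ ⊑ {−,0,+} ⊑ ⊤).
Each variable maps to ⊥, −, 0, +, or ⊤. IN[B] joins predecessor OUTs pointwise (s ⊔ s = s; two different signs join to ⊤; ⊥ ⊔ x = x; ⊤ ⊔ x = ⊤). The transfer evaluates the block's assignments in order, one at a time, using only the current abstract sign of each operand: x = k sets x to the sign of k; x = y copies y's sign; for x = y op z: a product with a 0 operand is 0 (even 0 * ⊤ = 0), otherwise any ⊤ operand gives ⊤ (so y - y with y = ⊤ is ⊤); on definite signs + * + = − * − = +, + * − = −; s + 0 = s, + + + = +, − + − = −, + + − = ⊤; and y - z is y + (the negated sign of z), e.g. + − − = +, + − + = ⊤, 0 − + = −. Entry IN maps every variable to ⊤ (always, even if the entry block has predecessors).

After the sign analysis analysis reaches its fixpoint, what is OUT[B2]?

Per-block solution:
  B0:   IN=(all ⊤)   OUT=(all ⊤)
  B1:   IN=(all ⊤)   OUT=(all ⊤)
  B2:   IN=(all ⊤)   OUT={e:-; rest ⊤}
  B3:   IN=(all ⊤)   OUT=(all ⊤)
  B4:   IN=(all ⊤)   OUT=(all ⊤)
  B5:   IN=(all ⊤)   OUT=(all ⊤)

Merge at B2: IN[B2] = OUT[B1] = {a: ⊤, b: ⊤, c: ⊤, d: ⊤, e: ⊤, f: ⊤}
Applying B2's transfer function to that IN value gives OUT[B2] (row B2 above).

Answer: {a: ⊤, b: ⊤, c: ⊤, d: ⊤, e: -, f: ⊤}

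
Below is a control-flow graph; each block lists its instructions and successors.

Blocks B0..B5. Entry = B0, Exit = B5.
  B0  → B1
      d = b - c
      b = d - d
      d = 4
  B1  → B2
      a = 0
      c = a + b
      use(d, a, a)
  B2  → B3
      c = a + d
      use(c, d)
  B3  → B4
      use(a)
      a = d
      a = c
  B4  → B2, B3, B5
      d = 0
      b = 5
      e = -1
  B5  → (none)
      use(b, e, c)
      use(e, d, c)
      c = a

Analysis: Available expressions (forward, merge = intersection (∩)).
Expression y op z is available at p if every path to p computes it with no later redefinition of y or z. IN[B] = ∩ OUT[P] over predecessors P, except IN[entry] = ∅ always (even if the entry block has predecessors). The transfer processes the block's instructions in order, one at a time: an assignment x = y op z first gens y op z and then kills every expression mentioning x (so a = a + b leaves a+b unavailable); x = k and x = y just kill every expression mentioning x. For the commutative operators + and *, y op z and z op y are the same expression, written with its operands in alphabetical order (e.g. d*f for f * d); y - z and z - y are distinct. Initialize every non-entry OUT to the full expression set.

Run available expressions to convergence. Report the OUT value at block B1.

Per-block solution:
  B0: | IN={} | OUT={}
  B1: | IN={} | OUT={a+b}
  B2: | IN={} | OUT={a+d}
  B3: | IN={} | OUT={}
  B4: | IN={} | OUT={}
  B5: | IN={} | OUT={}

Merge at B1: IN[B1] = OUT[B0] = {}
Applying B1's transfer function to that IN value gives OUT[B1] (row B1 above).

Answer: {a+b}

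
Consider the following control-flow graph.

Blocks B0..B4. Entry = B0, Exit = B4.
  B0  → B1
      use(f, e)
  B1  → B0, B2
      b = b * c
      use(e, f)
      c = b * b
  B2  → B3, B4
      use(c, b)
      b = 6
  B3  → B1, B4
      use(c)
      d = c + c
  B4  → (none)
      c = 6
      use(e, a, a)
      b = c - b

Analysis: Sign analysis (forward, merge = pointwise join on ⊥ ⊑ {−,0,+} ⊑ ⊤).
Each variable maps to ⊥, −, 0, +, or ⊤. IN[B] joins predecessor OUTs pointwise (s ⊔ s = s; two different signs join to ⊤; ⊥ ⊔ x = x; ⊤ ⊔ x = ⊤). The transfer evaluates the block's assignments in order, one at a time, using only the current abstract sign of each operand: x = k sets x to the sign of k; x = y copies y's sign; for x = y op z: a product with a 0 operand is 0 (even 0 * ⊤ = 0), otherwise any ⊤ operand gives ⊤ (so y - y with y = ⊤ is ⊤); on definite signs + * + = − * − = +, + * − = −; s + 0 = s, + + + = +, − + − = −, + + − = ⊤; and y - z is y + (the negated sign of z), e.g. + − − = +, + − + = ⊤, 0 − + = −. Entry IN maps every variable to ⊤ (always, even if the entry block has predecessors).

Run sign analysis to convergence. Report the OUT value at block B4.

Answer: {a: ⊤, b: ⊤, c: +, d: ⊤, e: ⊤, f: ⊤}

Derivation:
Converged values:
  B0:   IN=(all ⊤)   OUT=(all ⊤)
  B1:   IN=(all ⊤)   OUT=(all ⊤)
  B2:   IN=(all ⊤)   OUT={b:+; rest ⊤}
  B3:   IN={b:+; rest ⊤}   OUT={b:+; rest ⊤}
  B4:   IN={b:+; rest ⊤}   OUT={c:+; rest ⊤}

Merge at B4: IN[B4] = OUT[B2] ⊔ OUT[B3] = {a: ⊤, b: +, c: ⊤, d: ⊤, e: ⊤, f: ⊤}
Applying B4's transfer function to that IN value gives OUT[B4] (row B4 above).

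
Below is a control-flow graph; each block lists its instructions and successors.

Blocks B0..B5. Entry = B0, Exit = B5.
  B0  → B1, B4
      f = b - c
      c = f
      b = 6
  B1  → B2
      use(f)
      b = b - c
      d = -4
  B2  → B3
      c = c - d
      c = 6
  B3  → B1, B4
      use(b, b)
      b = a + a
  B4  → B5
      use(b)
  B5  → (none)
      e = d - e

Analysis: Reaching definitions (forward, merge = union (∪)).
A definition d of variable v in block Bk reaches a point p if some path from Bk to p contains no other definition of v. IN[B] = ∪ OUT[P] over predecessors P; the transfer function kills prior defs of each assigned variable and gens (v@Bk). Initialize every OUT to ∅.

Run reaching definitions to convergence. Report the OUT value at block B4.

Answer: {b@B0, b@B3, c@B0, c@B2, d@B1, f@B0}

Derivation:
Converged values:
  B0:  IN={}  OUT={b@B0, c@B0, f@B0}
  B1:  IN={b@B0, b@B3, c@B0, c@B2, d@B1, f@B0}  OUT={b@B1, c@B0, c@B2, d@B1, f@B0}
  B2:  IN={b@B1, c@B0, c@B2, d@B1, f@B0}  OUT={b@B1, c@B2, d@B1, f@B0}
  B3:  IN={b@B1, c@B2, d@B1, f@B0}  OUT={b@B3, c@B2, d@B1, f@B0}
  B4:  IN={b@B0, b@B3, c@B0, c@B2, d@B1, f@B0}  OUT={b@B0, b@B3, c@B0, c@B2, d@B1, f@B0}
  B5:  IN={b@B0, b@B3, c@B0, c@B2, d@B1, f@B0}  OUT={b@B0, b@B3, c@B0, c@B2, d@B1, e@B5, f@B0}

Merge at B4: IN[B4] = OUT[B0] ⊔ OUT[B3] = {b@B0, b@B3, c@B0, c@B2, d@B1, f@B0}
Applying B4's transfer function to that IN value gives OUT[B4] (row B4 above).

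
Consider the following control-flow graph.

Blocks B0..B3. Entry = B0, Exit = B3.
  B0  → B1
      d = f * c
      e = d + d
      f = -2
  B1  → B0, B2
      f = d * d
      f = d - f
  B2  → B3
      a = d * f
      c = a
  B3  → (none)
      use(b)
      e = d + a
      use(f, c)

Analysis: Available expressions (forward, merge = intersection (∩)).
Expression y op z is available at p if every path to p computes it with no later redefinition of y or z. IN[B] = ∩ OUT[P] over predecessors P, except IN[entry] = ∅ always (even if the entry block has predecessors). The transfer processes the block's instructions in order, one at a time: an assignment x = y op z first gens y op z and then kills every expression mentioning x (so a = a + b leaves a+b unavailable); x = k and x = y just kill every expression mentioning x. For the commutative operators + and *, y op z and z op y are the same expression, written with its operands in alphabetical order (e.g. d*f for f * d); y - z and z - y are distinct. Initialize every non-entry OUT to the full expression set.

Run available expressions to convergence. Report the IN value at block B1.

Converged values:
  B0: | IN={} | OUT={d+d}
  B1: | IN={d+d} | OUT={d*d, d+d}
  B2: | IN={d*d, d+d} | OUT={d*d, d*f, d+d}
  B3: | IN={d*d, d*f, d+d} | OUT={a+d, d*d, d*f, d+d}

Merge at B1: IN[B1] = OUT[B0] = {d+d}

Answer: {d+d}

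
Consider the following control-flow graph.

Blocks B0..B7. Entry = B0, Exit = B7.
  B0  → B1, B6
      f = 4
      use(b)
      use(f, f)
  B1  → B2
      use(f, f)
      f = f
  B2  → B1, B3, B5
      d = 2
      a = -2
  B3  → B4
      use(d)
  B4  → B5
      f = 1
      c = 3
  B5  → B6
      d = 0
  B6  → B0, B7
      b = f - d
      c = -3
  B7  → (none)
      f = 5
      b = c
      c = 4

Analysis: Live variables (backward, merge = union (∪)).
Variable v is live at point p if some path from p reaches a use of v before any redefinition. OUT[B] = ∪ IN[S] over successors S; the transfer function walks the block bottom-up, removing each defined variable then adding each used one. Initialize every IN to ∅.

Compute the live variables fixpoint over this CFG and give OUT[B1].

Fixpoint table:
  B0:  IN={b, d}  OUT={d, f}
  B1:  IN={f}  OUT={f}
  B2:  IN={f}  OUT={d, f}
  B3:  IN={d}  OUT={}
  B4:  IN={}  OUT={f}
  B5:  IN={f}  OUT={d, f}
  B6:  IN={d, f}  OUT={b, c, d}
  B7:  IN={c}  OUT={}

Merge at B1: OUT[B1] = IN[B2] = {f}

Answer: {f}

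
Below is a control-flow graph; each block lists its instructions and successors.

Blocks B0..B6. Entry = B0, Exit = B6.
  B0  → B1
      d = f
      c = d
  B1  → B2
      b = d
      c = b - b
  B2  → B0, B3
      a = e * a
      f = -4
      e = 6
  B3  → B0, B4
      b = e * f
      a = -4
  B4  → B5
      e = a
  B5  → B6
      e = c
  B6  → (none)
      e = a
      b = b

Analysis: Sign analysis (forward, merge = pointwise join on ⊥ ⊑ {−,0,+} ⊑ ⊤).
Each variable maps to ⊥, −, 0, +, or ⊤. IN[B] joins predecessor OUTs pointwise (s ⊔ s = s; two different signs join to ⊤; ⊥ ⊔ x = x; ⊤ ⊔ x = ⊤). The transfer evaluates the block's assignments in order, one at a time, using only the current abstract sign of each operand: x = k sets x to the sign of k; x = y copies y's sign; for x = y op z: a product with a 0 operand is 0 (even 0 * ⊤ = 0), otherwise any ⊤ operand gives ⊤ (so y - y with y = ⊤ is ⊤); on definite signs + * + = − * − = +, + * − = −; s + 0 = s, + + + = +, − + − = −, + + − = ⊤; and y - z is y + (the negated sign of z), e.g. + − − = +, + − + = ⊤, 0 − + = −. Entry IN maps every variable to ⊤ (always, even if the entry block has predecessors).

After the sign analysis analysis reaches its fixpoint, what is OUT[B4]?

Fixpoint table:
  B0:  IN=(all ⊤)  OUT=(all ⊤)
  B1:  IN=(all ⊤)  OUT=(all ⊤)
  B2:  IN=(all ⊤)  OUT={e:+, f:-; rest ⊤}
  B3:  IN={e:+, f:-; rest ⊤}  OUT={a:-, b:-, e:+, f:-; rest ⊤}
  B4:  IN={a:-, b:-, e:+, f:-; rest ⊤}  OUT={a:-, b:-, e:-, f:-; rest ⊤}
  B5:  IN={a:-, b:-, e:-, f:-; rest ⊤}  OUT={a:-, b:-, f:-; rest ⊤}
  B6:  IN={a:-, b:-, f:-; rest ⊤}  OUT={a:-, b:-, e:-, f:-; rest ⊤}

Merge at B4: IN[B4] = OUT[B3] = {a: -, b: -, c: ⊤, d: ⊤, e: +, f: -}
Applying B4's transfer function to that IN value gives OUT[B4] (row B4 above).

Answer: {a: -, b: -, c: ⊤, d: ⊤, e: -, f: -}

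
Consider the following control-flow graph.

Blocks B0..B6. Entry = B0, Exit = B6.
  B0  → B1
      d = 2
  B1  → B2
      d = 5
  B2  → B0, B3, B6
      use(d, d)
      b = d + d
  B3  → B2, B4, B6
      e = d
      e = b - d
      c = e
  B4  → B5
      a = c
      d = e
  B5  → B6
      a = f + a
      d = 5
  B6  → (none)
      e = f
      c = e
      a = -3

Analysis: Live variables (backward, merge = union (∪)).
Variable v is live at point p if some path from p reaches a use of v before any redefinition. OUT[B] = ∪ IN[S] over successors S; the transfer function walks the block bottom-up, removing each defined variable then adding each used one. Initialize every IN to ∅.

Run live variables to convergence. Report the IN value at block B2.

Fixpoint table:
  B0: | IN={f} | OUT={f}
  B1: | IN={f} | OUT={d, f}
  B2: | IN={d, f} | OUT={b, d, f}
  B3: | IN={b, d, f} | OUT={c, d, e, f}
  B4: | IN={c, e, f} | OUT={a, f}
  B5: | IN={a, f} | OUT={f}
  B6: | IN={f} | OUT={}

Merge at B2: OUT[B2] = IN[B0] ⊔ IN[B3] ⊔ IN[B6] = {b, d, f}
Applying B2's transfer function to that OUT value gives IN[B2] (row B2 above).

Answer: {d, f}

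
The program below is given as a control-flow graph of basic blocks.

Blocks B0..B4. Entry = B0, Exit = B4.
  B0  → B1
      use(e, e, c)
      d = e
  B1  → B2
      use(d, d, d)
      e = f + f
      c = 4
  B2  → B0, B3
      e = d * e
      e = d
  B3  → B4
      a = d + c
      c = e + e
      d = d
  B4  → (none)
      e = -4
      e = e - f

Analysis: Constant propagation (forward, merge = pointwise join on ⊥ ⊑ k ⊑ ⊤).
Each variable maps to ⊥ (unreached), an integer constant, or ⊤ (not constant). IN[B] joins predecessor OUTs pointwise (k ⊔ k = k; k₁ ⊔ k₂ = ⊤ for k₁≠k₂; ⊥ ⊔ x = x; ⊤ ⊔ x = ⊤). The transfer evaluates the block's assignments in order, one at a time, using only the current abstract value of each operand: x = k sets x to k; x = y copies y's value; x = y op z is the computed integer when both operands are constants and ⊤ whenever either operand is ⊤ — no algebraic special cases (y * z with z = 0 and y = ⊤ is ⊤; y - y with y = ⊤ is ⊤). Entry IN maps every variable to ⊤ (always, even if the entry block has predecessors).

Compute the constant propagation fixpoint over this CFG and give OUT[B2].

Answer: {a: ⊤, b: ⊤, c: 4, d: ⊤, e: ⊤, f: ⊤}

Trace:
Fixpoint table:
  B0: | IN=(all ⊤) | OUT=(all ⊤)
  B1: | IN=(all ⊤) | OUT={c:4; rest ⊤}
  B2: | IN={c:4; rest ⊤} | OUT={c:4; rest ⊤}
  B3: | IN={c:4; rest ⊤} | OUT=(all ⊤)
  B4: | IN=(all ⊤) | OUT=(all ⊤)

Merge at B2: IN[B2] = OUT[B1] = {a: ⊤, b: ⊤, c: 4, d: ⊤, e: ⊤, f: ⊤}
Applying B2's transfer function to that IN value gives OUT[B2] (row B2 above).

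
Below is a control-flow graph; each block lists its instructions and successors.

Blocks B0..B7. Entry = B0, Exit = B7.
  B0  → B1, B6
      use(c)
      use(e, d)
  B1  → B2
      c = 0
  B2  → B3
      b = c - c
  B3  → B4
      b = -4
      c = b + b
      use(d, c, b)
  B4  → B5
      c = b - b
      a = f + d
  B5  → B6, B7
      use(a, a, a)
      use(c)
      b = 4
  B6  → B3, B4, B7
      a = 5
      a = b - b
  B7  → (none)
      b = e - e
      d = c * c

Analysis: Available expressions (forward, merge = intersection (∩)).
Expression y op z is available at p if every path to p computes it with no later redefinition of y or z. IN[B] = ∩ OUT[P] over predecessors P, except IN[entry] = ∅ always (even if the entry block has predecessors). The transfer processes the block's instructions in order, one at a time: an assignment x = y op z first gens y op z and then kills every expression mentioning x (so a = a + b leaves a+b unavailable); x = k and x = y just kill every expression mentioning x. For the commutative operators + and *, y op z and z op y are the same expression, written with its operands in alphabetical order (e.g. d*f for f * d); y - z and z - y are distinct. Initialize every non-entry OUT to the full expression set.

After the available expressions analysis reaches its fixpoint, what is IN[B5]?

Answer: {b-b, d+f}

Working:
Converged values:
  B0: | IN={} | OUT={}
  B1: | IN={} | OUT={}
  B2: | IN={} | OUT={c-c}
  B3: | IN={} | OUT={b+b}
  B4: | IN={} | OUT={b-b, d+f}
  B5: | IN={b-b, d+f} | OUT={d+f}
  B6: | IN={} | OUT={b-b}
  B7: | IN={} | OUT={c*c, e-e}

Merge at B5: IN[B5] = OUT[B4] = {b-b, d+f}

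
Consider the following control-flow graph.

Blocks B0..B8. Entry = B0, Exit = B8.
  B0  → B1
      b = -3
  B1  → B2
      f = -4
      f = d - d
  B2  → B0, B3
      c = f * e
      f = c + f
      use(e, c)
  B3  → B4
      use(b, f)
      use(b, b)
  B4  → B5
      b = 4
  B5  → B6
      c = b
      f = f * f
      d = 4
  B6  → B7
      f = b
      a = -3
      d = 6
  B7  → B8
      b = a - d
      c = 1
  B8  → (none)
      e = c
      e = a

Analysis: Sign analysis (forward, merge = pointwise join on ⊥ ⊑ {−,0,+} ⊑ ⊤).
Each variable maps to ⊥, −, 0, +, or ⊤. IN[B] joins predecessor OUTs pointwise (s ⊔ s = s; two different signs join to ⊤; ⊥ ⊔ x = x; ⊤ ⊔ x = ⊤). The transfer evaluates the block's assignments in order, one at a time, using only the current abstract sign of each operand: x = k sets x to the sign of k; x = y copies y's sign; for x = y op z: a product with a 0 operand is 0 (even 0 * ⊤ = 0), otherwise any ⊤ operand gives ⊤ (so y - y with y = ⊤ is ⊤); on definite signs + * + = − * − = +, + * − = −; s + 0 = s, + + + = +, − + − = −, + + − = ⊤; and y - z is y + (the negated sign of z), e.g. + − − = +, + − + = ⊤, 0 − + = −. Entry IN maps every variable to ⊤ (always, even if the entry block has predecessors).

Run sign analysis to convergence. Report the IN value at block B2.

Converged values:
  B0: | IN=(all ⊤) | OUT={b:-; rest ⊤}
  B1: | IN={b:-; rest ⊤} | OUT={b:-; rest ⊤}
  B2: | IN={b:-; rest ⊤} | OUT={b:-; rest ⊤}
  B3: | IN={b:-; rest ⊤} | OUT={b:-; rest ⊤}
  B4: | IN={b:-; rest ⊤} | OUT={b:+; rest ⊤}
  B5: | IN={b:+; rest ⊤} | OUT={b:+, c:+, d:+; rest ⊤}
  B6: | IN={b:+, c:+, d:+; rest ⊤} | OUT={a:-, b:+, c:+, d:+, f:+; rest ⊤}
  B7: | IN={a:-, b:+, c:+, d:+, f:+; rest ⊤} | OUT={a:-, b:-, c:+, d:+, f:+; rest ⊤}
  B8: | IN={a:-, b:-, c:+, d:+, f:+; rest ⊤} | OUT={a:-, b:-, c:+, d:+, e:-, f:+; rest ⊤}

Merge at B2: IN[B2] = OUT[B1] = {a: ⊤, b: -, c: ⊤, d: ⊤, e: ⊤, f: ⊤}

Answer: {a: ⊤, b: -, c: ⊤, d: ⊤, e: ⊤, f: ⊤}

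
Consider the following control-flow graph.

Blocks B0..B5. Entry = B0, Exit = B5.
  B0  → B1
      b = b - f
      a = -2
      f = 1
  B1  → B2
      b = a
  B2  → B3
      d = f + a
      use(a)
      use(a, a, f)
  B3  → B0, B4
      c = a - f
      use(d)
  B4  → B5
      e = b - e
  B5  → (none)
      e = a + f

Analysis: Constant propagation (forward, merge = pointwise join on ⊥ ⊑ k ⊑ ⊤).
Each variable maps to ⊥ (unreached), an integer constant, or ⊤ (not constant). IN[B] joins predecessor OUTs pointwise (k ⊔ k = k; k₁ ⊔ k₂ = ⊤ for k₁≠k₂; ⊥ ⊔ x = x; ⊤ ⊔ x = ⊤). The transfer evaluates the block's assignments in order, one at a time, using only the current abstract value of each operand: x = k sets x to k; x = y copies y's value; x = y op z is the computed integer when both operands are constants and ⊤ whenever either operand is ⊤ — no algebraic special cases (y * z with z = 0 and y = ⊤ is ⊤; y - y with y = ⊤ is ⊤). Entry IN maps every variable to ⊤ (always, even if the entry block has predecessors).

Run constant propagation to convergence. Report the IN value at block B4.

Answer: {a: -2, b: -2, c: -3, d: -1, e: ⊤, f: 1}

Working:
Per-block solution:
  B0: | IN=(all ⊤) | OUT={a:-2, f:1; rest ⊤}
  B1: | IN={a:-2, f:1; rest ⊤} | OUT={a:-2, b:-2, f:1; rest ⊤}
  B2: | IN={a:-2, b:-2, f:1; rest ⊤} | OUT={a:-2, b:-2, d:-1, f:1; rest ⊤}
  B3: | IN={a:-2, b:-2, d:-1, f:1; rest ⊤} | OUT={a:-2, b:-2, c:-3, d:-1, f:1; rest ⊤}
  B4: | IN={a:-2, b:-2, c:-3, d:-1, f:1; rest ⊤} | OUT={a:-2, b:-2, c:-3, d:-1, f:1; rest ⊤}
  B5: | IN={a:-2, b:-2, c:-3, d:-1, f:1; rest ⊤} | OUT={a:-2, b:-2, c:-3, d:-1, e:-1, f:1; rest ⊤}

Merge at B4: IN[B4] = OUT[B3] = {a: -2, b: -2, c: -3, d: -1, e: ⊤, f: 1}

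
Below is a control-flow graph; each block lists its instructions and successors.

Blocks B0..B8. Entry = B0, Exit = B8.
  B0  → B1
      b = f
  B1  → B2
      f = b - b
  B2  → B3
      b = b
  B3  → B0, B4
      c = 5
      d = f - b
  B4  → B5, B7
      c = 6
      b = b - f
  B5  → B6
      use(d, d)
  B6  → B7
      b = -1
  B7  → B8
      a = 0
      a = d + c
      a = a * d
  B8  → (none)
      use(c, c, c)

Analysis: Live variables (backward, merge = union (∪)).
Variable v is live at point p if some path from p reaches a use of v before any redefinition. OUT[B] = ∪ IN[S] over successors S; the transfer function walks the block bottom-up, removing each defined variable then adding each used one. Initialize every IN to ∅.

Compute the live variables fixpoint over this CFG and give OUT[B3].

Converged values:
  B0: | IN={f} | OUT={b}
  B1: | IN={b} | OUT={b, f}
  B2: | IN={b, f} | OUT={b, f}
  B3: | IN={b, f} | OUT={b, d, f}
  B4: | IN={b, d, f} | OUT={c, d}
  B5: | IN={c, d} | OUT={c, d}
  B6: | IN={c, d} | OUT={c, d}
  B7: | IN={c, d} | OUT={c}
  B8: | IN={c} | OUT={}

Merge at B3: OUT[B3] = IN[B0] ⊔ IN[B4] = {b, d, f}

Answer: {b, d, f}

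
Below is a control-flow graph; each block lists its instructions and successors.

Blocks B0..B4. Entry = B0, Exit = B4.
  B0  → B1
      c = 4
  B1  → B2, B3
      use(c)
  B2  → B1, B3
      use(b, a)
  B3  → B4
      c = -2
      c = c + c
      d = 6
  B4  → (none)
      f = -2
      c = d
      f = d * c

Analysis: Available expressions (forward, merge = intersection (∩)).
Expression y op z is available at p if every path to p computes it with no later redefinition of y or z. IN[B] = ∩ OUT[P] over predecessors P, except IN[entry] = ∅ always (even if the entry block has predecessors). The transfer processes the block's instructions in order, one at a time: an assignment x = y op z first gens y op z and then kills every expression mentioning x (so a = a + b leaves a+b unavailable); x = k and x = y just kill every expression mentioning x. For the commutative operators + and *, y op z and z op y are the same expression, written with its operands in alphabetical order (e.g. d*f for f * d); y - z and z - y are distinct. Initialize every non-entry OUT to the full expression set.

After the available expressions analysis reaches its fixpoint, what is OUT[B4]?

Answer: {c*d}

Working:
Converged values:
  B0:   IN={}   OUT={}
  B1:   IN={}   OUT={}
  B2:   IN={}   OUT={}
  B3:   IN={}   OUT={}
  B4:   IN={}   OUT={c*d}

Merge at B4: IN[B4] = OUT[B3] = {}
Applying B4's transfer function to that IN value gives OUT[B4] (row B4 above).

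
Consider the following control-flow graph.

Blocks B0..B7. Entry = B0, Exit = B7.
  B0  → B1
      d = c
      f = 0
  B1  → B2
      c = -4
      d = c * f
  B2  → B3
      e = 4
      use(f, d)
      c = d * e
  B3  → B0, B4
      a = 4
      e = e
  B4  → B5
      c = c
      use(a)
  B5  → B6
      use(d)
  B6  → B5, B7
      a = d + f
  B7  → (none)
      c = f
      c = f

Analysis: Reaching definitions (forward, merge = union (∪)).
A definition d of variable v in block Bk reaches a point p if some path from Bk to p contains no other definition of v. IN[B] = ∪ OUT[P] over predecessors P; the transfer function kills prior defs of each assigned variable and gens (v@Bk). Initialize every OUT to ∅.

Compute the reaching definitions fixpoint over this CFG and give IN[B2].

Per-block solution:
  B0:   IN={a@B3, c@B2, d@B1, e@B3, f@B0}   OUT={a@B3, c@B2, d@B0, e@B3, f@B0}
  B1:   IN={a@B3, c@B2, d@B0, e@B3, f@B0}   OUT={a@B3, c@B1, d@B1, e@B3, f@B0}
  B2:   IN={a@B3, c@B1, d@B1, e@B3, f@B0}   OUT={a@B3, c@B2, d@B1, e@B2, f@B0}
  B3:   IN={a@B3, c@B2, d@B1, e@B2, f@B0}   OUT={a@B3, c@B2, d@B1, e@B3, f@B0}
  B4:   IN={a@B3, c@B2, d@B1, e@B3, f@B0}   OUT={a@B3, c@B4, d@B1, e@B3, f@B0}
  B5:   IN={a@B3, a@B6, c@B4, d@B1, e@B3, f@B0}   OUT={a@B3, a@B6, c@B4, d@B1, e@B3, f@B0}
  B6:   IN={a@B3, a@B6, c@B4, d@B1, e@B3, f@B0}   OUT={a@B6, c@B4, d@B1, e@B3, f@B0}
  B7:   IN={a@B6, c@B4, d@B1, e@B3, f@B0}   OUT={a@B6, c@B7, d@B1, e@B3, f@B0}

Merge at B2: IN[B2] = OUT[B1] = {a@B3, c@B1, d@B1, e@B3, f@B0}

Answer: {a@B3, c@B1, d@B1, e@B3, f@B0}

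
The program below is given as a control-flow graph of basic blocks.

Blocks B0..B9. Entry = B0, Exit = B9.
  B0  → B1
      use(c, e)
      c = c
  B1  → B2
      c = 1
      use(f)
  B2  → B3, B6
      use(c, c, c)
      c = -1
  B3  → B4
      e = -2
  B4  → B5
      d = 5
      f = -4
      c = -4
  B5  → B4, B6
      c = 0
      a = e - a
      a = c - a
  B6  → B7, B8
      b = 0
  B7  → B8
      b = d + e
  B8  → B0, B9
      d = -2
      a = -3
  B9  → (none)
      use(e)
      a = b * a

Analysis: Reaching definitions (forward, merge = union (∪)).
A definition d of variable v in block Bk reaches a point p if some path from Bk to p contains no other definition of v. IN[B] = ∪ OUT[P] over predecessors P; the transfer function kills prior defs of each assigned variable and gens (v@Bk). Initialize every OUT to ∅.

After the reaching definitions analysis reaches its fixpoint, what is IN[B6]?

Fixpoint table:
  B0:  IN={a@B8, b@B6, b@B7, c@B2, c@B5, d@B8, e@B3, f@B4}  OUT={a@B8, b@B6, b@B7, c@B0, d@B8, e@B3, f@B4}
  B1:  IN={a@B8, b@B6, b@B7, c@B0, d@B8, e@B3, f@B4}  OUT={a@B8, b@B6, b@B7, c@B1, d@B8, e@B3, f@B4}
  B2:  IN={a@B8, b@B6, b@B7, c@B1, d@B8, e@B3, f@B4}  OUT={a@B8, b@B6, b@B7, c@B2, d@B8, e@B3, f@B4}
  B3:  IN={a@B8, b@B6, b@B7, c@B2, d@B8, e@B3, f@B4}  OUT={a@B8, b@B6, b@B7, c@B2, d@B8, e@B3, f@B4}
  B4:  IN={a@B5, a@B8, b@B6, b@B7, c@B2, c@B5, d@B4, d@B8, e@B3, f@B4}  OUT={a@B5, a@B8, b@B6, b@B7, c@B4, d@B4, e@B3, f@B4}
  B5:  IN={a@B5, a@B8, b@B6, b@B7, c@B4, d@B4, e@B3, f@B4}  OUT={a@B5, b@B6, b@B7, c@B5, d@B4, e@B3, f@B4}
  B6:  IN={a@B5, a@B8, b@B6, b@B7, c@B2, c@B5, d@B4, d@B8, e@B3, f@B4}  OUT={a@B5, a@B8, b@B6, c@B2, c@B5, d@B4, d@B8, e@B3, f@B4}
  B7:  IN={a@B5, a@B8, b@B6, c@B2, c@B5, d@B4, d@B8, e@B3, f@B4}  OUT={a@B5, a@B8, b@B7, c@B2, c@B5, d@B4, d@B8, e@B3, f@B4}
  B8:  IN={a@B5, a@B8, b@B6, b@B7, c@B2, c@B5, d@B4, d@B8, e@B3, f@B4}  OUT={a@B8, b@B6, b@B7, c@B2, c@B5, d@B8, e@B3, f@B4}
  B9:  IN={a@B8, b@B6, b@B7, c@B2, c@B5, d@B8, e@B3, f@B4}  OUT={a@B9, b@B6, b@B7, c@B2, c@B5, d@B8, e@B3, f@B4}

Merge at B6: IN[B6] = OUT[B2] ⊔ OUT[B5] = {a@B5, a@B8, b@B6, b@B7, c@B2, c@B5, d@B4, d@B8, e@B3, f@B4}

Answer: {a@B5, a@B8, b@B6, b@B7, c@B2, c@B5, d@B4, d@B8, e@B3, f@B4}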